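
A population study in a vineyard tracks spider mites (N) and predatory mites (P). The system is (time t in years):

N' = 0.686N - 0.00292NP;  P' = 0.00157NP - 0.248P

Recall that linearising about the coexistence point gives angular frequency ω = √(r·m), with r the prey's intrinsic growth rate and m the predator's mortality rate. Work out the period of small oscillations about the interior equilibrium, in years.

Here r = 0.686 and m = 0.248, so r·m = 0.17.
ω = √0.17 = 0.412 per year, hence T = 2π/ω ≈ 15.2 years.

T ≈ 15.2 years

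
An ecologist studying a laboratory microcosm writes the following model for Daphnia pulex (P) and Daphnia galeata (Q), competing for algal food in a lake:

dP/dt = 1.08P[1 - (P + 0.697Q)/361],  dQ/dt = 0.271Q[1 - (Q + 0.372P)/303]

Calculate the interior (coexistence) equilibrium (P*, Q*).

P* ≈ 202, Q* ≈ 228

Setting both brackets to zero gives the nullclines P + 0.697Q = 361 and 0.372P + Q = 303.
Substituting Q = 303 - 0.372P into the first: P(1 - 0.697·0.372) = 361 - 0.697·303.
So P* = 150/0.741 = 202, and then Q* = 303 - 0.372·202 = 228.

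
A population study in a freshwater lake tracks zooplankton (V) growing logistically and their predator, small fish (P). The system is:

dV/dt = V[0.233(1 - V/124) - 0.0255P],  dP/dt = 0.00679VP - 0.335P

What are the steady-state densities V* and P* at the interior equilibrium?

From dP/dt = 0 with P > 0: 0.00679V* = 0.335, so V* = 49.3.
Substitute into dV/dt = 0: 0.233(1 - 49.3/124) = 0.0255P*.
The bracket is 0.602, giving P* = 0.14/0.0255 = 5.5.

V* ≈ 49.3, P* ≈ 5.5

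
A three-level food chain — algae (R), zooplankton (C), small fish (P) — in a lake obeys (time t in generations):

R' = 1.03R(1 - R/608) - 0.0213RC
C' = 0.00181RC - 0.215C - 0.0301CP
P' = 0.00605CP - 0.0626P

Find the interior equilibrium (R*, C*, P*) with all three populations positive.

From dP/dt = 0: 0.00605C* = 0.0626, so C* = 10.3.
From dR/dt = 0: 1.03(1 - R*/608) = 0.0213·10.3, giving R* = 608·(1 - 0.214) = 478.
From dC/dt = 0: 0.00181·478 - 0.215 = 0.0301P*, so P* = 0.65/0.0301 = 21.6.

R* ≈ 478, C* ≈ 10.3, P* ≈ 21.6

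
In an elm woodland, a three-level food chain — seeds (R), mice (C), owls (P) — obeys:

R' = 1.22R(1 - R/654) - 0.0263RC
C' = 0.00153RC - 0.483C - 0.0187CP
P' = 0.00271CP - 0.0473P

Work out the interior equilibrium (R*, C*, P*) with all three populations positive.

R* ≈ 408, C* ≈ 17.5, P* ≈ 7.55

From dP/dt = 0: 0.00271C* = 0.0473, so C* = 17.5.
From dR/dt = 0: 1.22(1 - R*/654) = 0.0263·17.5, giving R* = 654·(1 - 0.376) = 408.
From dC/dt = 0: 0.00153·408 - 0.483 = 0.0187P*, so P* = 0.141/0.0187 = 7.55.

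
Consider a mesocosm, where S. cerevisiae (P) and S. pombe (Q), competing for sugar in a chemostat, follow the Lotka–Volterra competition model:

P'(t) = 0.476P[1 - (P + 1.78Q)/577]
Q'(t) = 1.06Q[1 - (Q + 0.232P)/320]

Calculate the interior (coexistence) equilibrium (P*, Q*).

Setting both brackets to zero gives the nullclines P + 1.78Q = 577 and 0.232P + Q = 320.
Substituting Q = 320 - 0.232P into the first: P(1 - 1.78·0.232) = 577 - 1.78·320.
So P* = 7.4/0.587 = 12.6, and then Q* = 320 - 0.232·12.6 = 317.

P* ≈ 12.6, Q* ≈ 317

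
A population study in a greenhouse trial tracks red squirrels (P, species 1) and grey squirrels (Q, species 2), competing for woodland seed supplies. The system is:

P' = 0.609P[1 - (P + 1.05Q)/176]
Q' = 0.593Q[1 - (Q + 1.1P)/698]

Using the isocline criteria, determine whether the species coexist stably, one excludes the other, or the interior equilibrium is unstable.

species 2 excludes species 1

Compare the nullcline intercepts: K1/α12 = 176/1.05 = 168 < K2 = 698; K2/α21 = 698/1.1 = 635 > K1 = 176.
Since the inequalities point opposite ways, species 2 can invade but species 1 cannot.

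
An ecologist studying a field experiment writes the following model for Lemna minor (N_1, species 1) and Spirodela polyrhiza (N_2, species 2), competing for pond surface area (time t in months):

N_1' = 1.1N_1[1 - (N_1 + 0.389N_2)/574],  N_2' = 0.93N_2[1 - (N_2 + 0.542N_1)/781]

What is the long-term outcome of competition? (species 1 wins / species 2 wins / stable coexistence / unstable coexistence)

stable coexistence

Compare the nullcline intercepts: K1/α12 = 574/0.389 = 1480 > K2 = 781; K2/α21 = 781/0.542 = 1440 > K1 = 574.
Since both inequalities hold, each species can invade when rare, so the interior equilibrium is stable.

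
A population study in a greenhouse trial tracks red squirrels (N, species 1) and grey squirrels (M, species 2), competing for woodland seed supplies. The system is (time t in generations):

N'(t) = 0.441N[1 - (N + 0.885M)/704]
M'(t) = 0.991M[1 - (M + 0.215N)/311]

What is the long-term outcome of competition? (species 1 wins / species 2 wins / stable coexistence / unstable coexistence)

stable coexistence

Compare the nullcline intercepts: K1/α12 = 704/0.885 = 795 > K2 = 311; K2/α21 = 311/0.215 = 1450 > K1 = 704.
Since both inequalities hold, each species can invade when rare, so the interior equilibrium is stable.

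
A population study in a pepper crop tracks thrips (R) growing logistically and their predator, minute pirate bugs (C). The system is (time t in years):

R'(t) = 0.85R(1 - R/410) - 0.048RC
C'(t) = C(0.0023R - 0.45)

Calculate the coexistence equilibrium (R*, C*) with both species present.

From dC/dt = 0 with C > 0: 0.0023R* = 0.45, so R* = 196.
Substitute into dR/dt = 0: 0.85(1 - 196/410) = 0.048C*.
The bracket is 0.523, giving C* = 0.444/0.048 = 9.26.

R* ≈ 196, C* ≈ 9.26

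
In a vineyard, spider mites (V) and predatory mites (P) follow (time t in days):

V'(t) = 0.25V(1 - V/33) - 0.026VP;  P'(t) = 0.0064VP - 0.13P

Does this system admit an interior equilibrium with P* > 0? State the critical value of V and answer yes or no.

Threshold V = 20.3; K > 20.3, so yes, the predator persists.

The predator equation gives dP/dt > 0 only when V > 0.13/0.0064 = 20.3.
Without the predator, V → K = 33. Since 33 > 20.3, the predator can invade and persist.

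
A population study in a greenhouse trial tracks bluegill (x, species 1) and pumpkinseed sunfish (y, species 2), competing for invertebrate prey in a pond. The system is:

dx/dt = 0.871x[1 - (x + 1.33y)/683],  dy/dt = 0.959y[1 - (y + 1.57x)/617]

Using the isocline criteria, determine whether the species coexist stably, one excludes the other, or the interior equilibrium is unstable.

Compare the nullcline intercepts: K1/α12 = 683/1.33 = 514 < K2 = 617; K2/α21 = 617/1.57 = 393 < K1 = 683.
Since both are reversed, neither can invade when rare; the interior point is a saddle.

unstable coexistence (outcome depends on initial conditions)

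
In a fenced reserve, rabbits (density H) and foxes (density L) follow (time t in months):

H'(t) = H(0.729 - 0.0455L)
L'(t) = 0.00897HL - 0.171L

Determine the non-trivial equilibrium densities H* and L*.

H* ≈ 19.1, L* ≈ 16

Set dL/dt = 0 with L > 0: 0.00897H - 0.171 = 0, so H* = 0.171/0.00897 = 19.1.
Set dH/dt = 0 with H > 0: 0.729 - 0.0455L = 0, so L* = 0.729/0.0455 = 16.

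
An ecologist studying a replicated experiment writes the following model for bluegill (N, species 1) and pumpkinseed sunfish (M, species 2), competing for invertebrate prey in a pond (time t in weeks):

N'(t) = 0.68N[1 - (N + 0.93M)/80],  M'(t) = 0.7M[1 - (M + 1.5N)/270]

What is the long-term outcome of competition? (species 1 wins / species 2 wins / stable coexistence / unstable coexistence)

Compare the nullcline intercepts: K1/α12 = 80/0.93 = 86 < K2 = 270; K2/α21 = 270/1.5 = 180 > K1 = 80.
Since the inequalities point opposite ways, species 2 can invade but species 1 cannot.

species 2 excludes species 1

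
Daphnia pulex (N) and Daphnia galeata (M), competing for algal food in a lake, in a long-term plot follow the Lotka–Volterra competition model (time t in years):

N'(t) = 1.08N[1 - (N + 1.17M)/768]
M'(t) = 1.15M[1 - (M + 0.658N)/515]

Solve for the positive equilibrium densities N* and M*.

N* ≈ 719, M* ≈ 42

Setting both brackets to zero gives the nullclines N + 1.17M = 768 and 0.658N + M = 515.
Substituting M = 515 - 0.658N into the first: N(1 - 1.17·0.658) = 768 - 1.17·515.
So N* = 165/0.23 = 719, and then M* = 515 - 0.658·719 = 42.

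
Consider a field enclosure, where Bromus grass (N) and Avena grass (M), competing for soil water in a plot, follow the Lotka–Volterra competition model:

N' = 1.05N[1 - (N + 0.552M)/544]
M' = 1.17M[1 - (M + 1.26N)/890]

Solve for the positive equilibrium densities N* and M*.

N* ≈ 173, M* ≈ 672

Setting both brackets to zero gives the nullclines N + 0.552M = 544 and 1.26N + M = 890.
Substituting M = 890 - 1.26N into the first: N(1 - 0.552·1.26) = 544 - 0.552·890.
So N* = 52.7/0.304 = 173, and then M* = 890 - 1.26·173 = 672.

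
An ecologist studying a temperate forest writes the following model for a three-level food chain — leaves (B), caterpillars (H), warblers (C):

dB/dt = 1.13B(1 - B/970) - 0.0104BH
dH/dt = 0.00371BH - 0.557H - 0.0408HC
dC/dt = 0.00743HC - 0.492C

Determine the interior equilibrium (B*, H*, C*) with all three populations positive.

B* ≈ 379, H* ≈ 66.2, C* ≈ 20.8

From dC/dt = 0: 0.00743H* = 0.492, so H* = 66.2.
From dB/dt = 0: 1.13(1 - B*/970) = 0.0104·66.2, giving B* = 970·(1 - 0.609) = 379.
From dH/dt = 0: 0.00371·379 - 0.557 = 0.0408C*, so C* = 0.849/0.0408 = 20.8.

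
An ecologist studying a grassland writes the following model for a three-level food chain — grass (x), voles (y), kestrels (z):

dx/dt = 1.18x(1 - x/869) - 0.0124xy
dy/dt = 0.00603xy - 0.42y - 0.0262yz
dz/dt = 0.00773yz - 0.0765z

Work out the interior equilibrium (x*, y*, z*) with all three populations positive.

From dz/dt = 0: 0.00773y* = 0.0765, so y* = 9.9.
From dx/dt = 0: 1.18(1 - x*/869) = 0.0124·9.9, giving x* = 869·(1 - 0.104) = 779.
From dy/dt = 0: 0.00603·779 - 0.42 = 0.0262z*, so z* = 4.28/0.0262 = 163.

x* ≈ 779, y* ≈ 9.9, z* ≈ 163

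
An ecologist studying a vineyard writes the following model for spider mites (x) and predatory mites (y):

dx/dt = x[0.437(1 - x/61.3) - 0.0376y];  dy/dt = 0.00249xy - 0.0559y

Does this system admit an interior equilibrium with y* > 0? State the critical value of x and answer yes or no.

The predator equation gives dy/dt > 0 only when x > 0.0559/0.00249 = 22.4.
Without the predator, x → K = 61.3. Since 61.3 > 22.4, the predator can invade and persist.

Threshold x = 22.4; K > 22.4, so yes, the predator persists.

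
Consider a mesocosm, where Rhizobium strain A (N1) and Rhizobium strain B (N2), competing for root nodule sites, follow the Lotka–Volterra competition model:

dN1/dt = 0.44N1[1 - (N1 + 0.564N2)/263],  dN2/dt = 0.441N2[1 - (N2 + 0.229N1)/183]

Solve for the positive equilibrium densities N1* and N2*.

Setting both brackets to zero gives the nullclines N1 + 0.564N2 = 263 and 0.229N1 + N2 = 183.
Substituting N2 = 183 - 0.229N1 into the first: N1(1 - 0.564·0.229) = 263 - 0.564·183.
So N1* = 160/0.871 = 183, and then N2* = 183 - 0.229·183 = 141.

N1* ≈ 183, N2* ≈ 141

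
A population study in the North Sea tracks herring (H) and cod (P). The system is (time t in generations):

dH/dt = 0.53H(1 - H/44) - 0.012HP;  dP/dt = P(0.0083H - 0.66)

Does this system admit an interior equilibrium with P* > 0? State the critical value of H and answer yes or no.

The predator equation gives dP/dt > 0 only when H > 0.66/0.0083 = 79.5.
Without the predator, H → K = 44. Since 44 < 79.5, the predator cannot invade.

Threshold H = 79.5; K < 79.5, so no, the predator goes extinct.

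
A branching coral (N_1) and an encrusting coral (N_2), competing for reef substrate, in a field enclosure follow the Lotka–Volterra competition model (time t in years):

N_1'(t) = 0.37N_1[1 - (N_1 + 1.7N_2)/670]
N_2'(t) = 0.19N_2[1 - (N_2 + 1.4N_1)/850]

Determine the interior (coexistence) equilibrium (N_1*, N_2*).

N_1* ≈ 562, N_2* ≈ 63.8

Setting both brackets to zero gives the nullclines N_1 + 1.7N_2 = 670 and 1.4N_1 + N_2 = 850.
Substituting N_2 = 850 - 1.4N_1 into the first: N_1(1 - 1.7·1.4) = 670 - 1.7·850.
So N_1* = -775/-1.38 = 562, and then N_2* = 850 - 1.4·562 = 63.8.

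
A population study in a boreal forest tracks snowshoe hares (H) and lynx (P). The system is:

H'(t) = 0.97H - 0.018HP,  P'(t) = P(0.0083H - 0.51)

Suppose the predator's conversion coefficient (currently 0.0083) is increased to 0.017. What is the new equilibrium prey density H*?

H* ≈ 30

At the interior fixed point, setting dP/dt = 0 with P > 0 fixes H* = (predator death rate)/(HP coefficient) — independent of the other coefficients.
With the change, H* = 0.51/0.017 = 30; it falls from 61.4.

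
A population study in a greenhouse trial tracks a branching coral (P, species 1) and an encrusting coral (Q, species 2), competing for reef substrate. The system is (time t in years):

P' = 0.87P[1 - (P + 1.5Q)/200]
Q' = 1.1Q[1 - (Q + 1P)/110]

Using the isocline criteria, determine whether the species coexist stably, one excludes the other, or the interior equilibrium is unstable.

species 1 excludes species 2

Compare the nullcline intercepts: K1/α12 = 200/1.5 = 133 > K2 = 110; K2/α21 = 110/1 = 110 < K1 = 200.
Since the inequalities point opposite ways, species 1 can invade but species 2 cannot.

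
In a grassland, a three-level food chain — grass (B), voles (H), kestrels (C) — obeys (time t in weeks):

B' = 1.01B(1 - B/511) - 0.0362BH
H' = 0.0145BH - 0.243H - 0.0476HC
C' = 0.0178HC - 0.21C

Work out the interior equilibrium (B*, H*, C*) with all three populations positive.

From dC/dt = 0: 0.0178H* = 0.21, so H* = 11.8.
From dB/dt = 0: 1.01(1 - B*/511) = 0.0362·11.8, giving B* = 511·(1 - 0.423) = 295.
From dH/dt = 0: 0.0145·295 - 0.243 = 0.0476C*, so C* = 4.03/0.0476 = 84.7.

B* ≈ 295, H* ≈ 11.8, C* ≈ 84.7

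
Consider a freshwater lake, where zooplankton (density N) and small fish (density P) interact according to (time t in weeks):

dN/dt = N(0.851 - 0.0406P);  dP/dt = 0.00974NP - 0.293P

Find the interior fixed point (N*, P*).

N* ≈ 30.1, P* ≈ 21

Set dP/dt = 0 with P > 0: 0.00974N - 0.293 = 0, so N* = 0.293/0.00974 = 30.1.
Set dN/dt = 0 with N > 0: 0.851 - 0.0406P = 0, so P* = 0.851/0.0406 = 21.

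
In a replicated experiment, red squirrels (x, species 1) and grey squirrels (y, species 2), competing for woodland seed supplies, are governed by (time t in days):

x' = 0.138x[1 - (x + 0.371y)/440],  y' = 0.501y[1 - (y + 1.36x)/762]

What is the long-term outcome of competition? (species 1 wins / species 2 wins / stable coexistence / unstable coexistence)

Compare the nullcline intercepts: K1/α12 = 440/0.371 = 1190 > K2 = 762; K2/α21 = 762/1.36 = 560 > K1 = 440.
Since both inequalities hold, each species can invade when rare, so the interior equilibrium is stable.

stable coexistence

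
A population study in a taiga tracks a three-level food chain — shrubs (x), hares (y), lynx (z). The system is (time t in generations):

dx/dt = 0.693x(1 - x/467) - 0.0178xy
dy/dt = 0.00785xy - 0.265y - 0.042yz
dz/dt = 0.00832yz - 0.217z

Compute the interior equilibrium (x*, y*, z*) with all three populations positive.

From dz/dt = 0: 0.00832y* = 0.217, so y* = 26.1.
From dx/dt = 0: 0.693(1 - x*/467) = 0.0178·26.1, giving x* = 467·(1 - 0.67) = 154.
From dy/dt = 0: 0.00785·154 - 0.265 = 0.042z*, so z* = 0.945/0.042 = 22.5.

x* ≈ 154, y* ≈ 26.1, z* ≈ 22.5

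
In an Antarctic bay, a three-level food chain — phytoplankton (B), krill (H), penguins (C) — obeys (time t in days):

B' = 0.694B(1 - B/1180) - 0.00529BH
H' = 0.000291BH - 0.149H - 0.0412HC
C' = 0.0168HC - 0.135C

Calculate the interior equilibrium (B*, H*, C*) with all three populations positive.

B* ≈ 1110, H* ≈ 8.04, C* ≈ 4.21

From dC/dt = 0: 0.0168H* = 0.135, so H* = 8.04.
From dB/dt = 0: 0.694(1 - B*/1180) = 0.00529·8.04, giving B* = 1180·(1 - 0.0613) = 1110.
From dH/dt = 0: 0.000291·1110 - 0.149 = 0.0412C*, so C* = 0.173/0.0412 = 4.21.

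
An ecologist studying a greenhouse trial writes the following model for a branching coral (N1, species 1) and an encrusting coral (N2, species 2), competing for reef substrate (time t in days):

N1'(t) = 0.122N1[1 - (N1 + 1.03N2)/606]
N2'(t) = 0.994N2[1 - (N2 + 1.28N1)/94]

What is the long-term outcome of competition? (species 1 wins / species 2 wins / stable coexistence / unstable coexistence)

Compare the nullcline intercepts: K1/α12 = 606/1.03 = 588 > K2 = 94; K2/α21 = 94/1.28 = 73.4 < K1 = 606.
Since the inequalities point opposite ways, species 1 can invade but species 2 cannot.

species 1 excludes species 2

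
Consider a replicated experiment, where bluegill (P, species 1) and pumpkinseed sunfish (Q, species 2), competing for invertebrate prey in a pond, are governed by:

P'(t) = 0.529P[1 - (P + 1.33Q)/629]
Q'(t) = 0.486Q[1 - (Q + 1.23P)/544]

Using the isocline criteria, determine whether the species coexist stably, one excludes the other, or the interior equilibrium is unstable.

unstable coexistence (outcome depends on initial conditions)

Compare the nullcline intercepts: K1/α12 = 629/1.33 = 473 < K2 = 544; K2/α21 = 544/1.23 = 442 < K1 = 629.
Since both are reversed, neither can invade when rare; the interior point is a saddle.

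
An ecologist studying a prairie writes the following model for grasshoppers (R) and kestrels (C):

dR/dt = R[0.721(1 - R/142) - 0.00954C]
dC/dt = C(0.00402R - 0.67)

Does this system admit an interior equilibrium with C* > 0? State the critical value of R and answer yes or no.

The predator equation gives dC/dt > 0 only when R > 0.67/0.00402 = 167.
Without the predator, R → K = 142. Since 142 < 167, the predator cannot invade.

Threshold R = 167; K < 167, so no, the predator goes extinct.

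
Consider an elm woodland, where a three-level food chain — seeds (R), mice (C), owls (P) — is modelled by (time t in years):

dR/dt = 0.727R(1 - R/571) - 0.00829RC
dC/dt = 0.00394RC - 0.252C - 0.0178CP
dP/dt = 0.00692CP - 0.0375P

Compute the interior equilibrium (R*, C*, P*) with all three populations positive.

From dP/dt = 0: 0.00692C* = 0.0375, so C* = 5.42.
From dR/dt = 0: 0.727(1 - R*/571) = 0.00829·5.42, giving R* = 571·(1 - 0.0618) = 536.
From dC/dt = 0: 0.00394·536 - 0.252 = 0.0178P*, so P* = 1.86/0.0178 = 104.

R* ≈ 536, C* ≈ 5.42, P* ≈ 104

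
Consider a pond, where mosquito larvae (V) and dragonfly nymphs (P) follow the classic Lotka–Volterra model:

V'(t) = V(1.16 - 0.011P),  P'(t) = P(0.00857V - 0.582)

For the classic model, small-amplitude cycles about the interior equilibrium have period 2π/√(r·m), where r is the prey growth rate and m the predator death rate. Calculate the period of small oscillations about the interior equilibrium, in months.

Here r = 1.16 and m = 0.582, so r·m = 0.675.
ω = √0.675 = 0.822 per month, hence T = 2π/ω ≈ 7.65 months.

T ≈ 7.65 months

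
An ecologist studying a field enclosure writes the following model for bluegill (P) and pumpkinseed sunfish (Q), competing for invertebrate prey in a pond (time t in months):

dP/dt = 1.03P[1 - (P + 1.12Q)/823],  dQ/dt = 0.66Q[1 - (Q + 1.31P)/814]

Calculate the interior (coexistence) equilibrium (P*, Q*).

P* ≈ 190, Q* ≈ 565

Setting both brackets to zero gives the nullclines P + 1.12Q = 823 and 1.31P + Q = 814.
Substituting Q = 814 - 1.31P into the first: P(1 - 1.12·1.31) = 823 - 1.12·814.
So P* = -88.7/-0.467 = 190, and then Q* = 814 - 1.31·190 = 565.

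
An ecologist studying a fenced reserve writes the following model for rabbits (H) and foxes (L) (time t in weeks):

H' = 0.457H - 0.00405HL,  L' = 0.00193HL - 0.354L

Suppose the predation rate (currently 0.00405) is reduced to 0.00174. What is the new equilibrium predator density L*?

At the interior fixed point, setting dH/dt = 0 with H > 0 fixes L* = (prey growth rate)/(HL coefficient) — independent of the other coefficients.
With the change, L* = 0.457/0.00174 = 263; it rises from 113.

L* ≈ 263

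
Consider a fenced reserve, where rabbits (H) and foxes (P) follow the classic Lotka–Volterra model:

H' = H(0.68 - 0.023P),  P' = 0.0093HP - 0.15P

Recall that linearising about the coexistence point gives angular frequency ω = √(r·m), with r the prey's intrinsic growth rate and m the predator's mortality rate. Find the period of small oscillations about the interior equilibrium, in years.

Here r = 0.68 and m = 0.15, so r·m = 0.102.
ω = √0.102 = 0.319 per year, hence T = 2π/ω ≈ 19.7 years.

T ≈ 19.7 years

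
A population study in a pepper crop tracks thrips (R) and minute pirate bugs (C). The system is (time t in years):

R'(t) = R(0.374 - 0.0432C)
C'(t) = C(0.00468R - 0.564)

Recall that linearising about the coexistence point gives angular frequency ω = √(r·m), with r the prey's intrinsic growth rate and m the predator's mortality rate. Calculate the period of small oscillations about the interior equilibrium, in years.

Here r = 0.374 and m = 0.564, so r·m = 0.211.
ω = √0.211 = 0.459 per year, hence T = 2π/ω ≈ 13.7 years.

T ≈ 13.7 years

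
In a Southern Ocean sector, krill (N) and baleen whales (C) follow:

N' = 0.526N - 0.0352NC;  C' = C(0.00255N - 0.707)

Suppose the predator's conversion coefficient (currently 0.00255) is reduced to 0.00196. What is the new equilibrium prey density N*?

At the interior fixed point, setting dC/dt = 0 with C > 0 fixes N* = (predator death rate)/(NC coefficient) — independent of the other coefficients.
With the change, N* = 0.707/0.00196 = 361; it rises from 277.

N* ≈ 361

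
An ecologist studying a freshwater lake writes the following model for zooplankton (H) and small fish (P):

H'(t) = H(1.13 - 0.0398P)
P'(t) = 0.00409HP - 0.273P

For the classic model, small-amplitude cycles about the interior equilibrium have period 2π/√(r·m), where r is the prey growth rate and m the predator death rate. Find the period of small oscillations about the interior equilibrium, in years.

Here r = 1.13 and m = 0.273, so r·m = 0.308.
ω = √0.308 = 0.555 per year, hence T = 2π/ω ≈ 11.3 years.

T ≈ 11.3 years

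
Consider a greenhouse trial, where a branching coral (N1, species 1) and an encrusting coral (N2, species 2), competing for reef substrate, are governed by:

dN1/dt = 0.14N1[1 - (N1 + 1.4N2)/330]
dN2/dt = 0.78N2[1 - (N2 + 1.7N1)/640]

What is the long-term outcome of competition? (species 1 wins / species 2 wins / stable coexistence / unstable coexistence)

species 2 excludes species 1

Compare the nullcline intercepts: K1/α12 = 330/1.4 = 236 < K2 = 640; K2/α21 = 640/1.7 = 376 > K1 = 330.
Since the inequalities point opposite ways, species 2 can invade but species 1 cannot.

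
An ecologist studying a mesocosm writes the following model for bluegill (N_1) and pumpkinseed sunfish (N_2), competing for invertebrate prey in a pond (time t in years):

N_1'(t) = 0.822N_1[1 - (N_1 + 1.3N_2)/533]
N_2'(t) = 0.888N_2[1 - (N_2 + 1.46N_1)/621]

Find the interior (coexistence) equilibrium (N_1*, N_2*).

N_1* ≈ 305, N_2* ≈ 175

Setting both brackets to zero gives the nullclines N_1 + 1.3N_2 = 533 and 1.46N_1 + N_2 = 621.
Substituting N_2 = 621 - 1.46N_1 into the first: N_1(1 - 1.3·1.46) = 533 - 1.3·621.
So N_1* = -274/-0.898 = 305, and then N_2* = 621 - 1.46·305 = 175.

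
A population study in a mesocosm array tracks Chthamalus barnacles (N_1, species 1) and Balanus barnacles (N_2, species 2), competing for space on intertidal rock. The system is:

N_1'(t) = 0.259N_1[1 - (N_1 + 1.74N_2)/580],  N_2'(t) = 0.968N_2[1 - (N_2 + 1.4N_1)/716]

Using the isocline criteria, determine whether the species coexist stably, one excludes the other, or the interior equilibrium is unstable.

unstable coexistence (outcome depends on initial conditions)

Compare the nullcline intercepts: K1/α12 = 580/1.74 = 333 < K2 = 716; K2/α21 = 716/1.4 = 511 < K1 = 580.
Since both are reversed, neither can invade when rare; the interior point is a saddle.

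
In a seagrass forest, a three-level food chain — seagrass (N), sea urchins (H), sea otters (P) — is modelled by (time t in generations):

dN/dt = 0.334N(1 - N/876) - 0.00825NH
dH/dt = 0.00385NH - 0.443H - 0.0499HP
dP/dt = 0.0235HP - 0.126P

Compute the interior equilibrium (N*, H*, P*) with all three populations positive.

N* ≈ 760, H* ≈ 5.36, P* ≈ 49.8

From dP/dt = 0: 0.0235H* = 0.126, so H* = 5.36.
From dN/dt = 0: 0.334(1 - N*/876) = 0.00825·5.36, giving N* = 876·(1 - 0.132) = 760.
From dH/dt = 0: 0.00385·760 - 0.443 = 0.0499P*, so P* = 2.48/0.0499 = 49.8.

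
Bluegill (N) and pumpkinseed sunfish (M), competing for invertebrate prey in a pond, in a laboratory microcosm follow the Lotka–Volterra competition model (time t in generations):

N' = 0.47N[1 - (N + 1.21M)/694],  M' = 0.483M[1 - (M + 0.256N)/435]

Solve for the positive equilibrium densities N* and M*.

N* ≈ 243, M* ≈ 373

Setting both brackets to zero gives the nullclines N + 1.21M = 694 and 0.256N + M = 435.
Substituting M = 435 - 0.256N into the first: N(1 - 1.21·0.256) = 694 - 1.21·435.
So N* = 168/0.69 = 243, and then M* = 435 - 0.256·243 = 373.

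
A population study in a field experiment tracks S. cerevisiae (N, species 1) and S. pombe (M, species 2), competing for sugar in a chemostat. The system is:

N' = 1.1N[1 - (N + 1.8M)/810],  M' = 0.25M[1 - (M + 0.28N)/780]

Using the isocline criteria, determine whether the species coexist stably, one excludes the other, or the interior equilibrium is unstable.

species 2 excludes species 1

Compare the nullcline intercepts: K1/α12 = 810/1.8 = 450 < K2 = 780; K2/α21 = 780/0.28 = 2790 > K1 = 810.
Since the inequalities point opposite ways, species 2 can invade but species 1 cannot.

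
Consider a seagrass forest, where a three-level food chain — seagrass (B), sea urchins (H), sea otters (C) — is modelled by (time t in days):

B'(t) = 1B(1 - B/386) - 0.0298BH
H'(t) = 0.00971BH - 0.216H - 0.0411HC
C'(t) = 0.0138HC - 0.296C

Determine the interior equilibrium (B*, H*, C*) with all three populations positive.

B* ≈ 139, H* ≈ 21.4, C* ≈ 27.6

From dC/dt = 0: 0.0138H* = 0.296, so H* = 21.4.
From dB/dt = 0: 1(1 - B*/386) = 0.0298·21.4, giving B* = 386·(1 - 0.639) = 139.
From dH/dt = 0: 0.00971·139 - 0.216 = 0.0411C*, so C* = 1.14/0.0411 = 27.6.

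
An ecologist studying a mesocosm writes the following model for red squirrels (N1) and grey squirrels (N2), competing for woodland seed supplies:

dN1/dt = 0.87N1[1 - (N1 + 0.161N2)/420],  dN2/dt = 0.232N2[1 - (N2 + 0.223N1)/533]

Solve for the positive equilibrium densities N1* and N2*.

N1* ≈ 347, N2* ≈ 456

Setting both brackets to zero gives the nullclines N1 + 0.161N2 = 420 and 0.223N1 + N2 = 533.
Substituting N2 = 533 - 0.223N1 into the first: N1(1 - 0.161·0.223) = 420 - 0.161·533.
So N1* = 334/0.964 = 347, and then N2* = 533 - 0.223·347 = 456.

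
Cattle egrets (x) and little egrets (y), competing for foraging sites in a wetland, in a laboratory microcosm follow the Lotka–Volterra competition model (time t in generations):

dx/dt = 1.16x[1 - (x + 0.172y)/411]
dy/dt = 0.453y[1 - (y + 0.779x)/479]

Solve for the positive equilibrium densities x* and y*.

x* ≈ 379, y* ≈ 183

Setting both brackets to zero gives the nullclines x + 0.172y = 411 and 0.779x + y = 479.
Substituting y = 479 - 0.779x into the first: x(1 - 0.172·0.779) = 411 - 0.172·479.
So x* = 329/0.866 = 379, and then y* = 479 - 0.779·379 = 183.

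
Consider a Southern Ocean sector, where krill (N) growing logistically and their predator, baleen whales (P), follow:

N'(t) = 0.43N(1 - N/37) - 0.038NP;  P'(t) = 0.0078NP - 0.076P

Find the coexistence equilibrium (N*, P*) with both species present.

N* ≈ 9.74, P* ≈ 8.34

From dP/dt = 0 with P > 0: 0.0078N* = 0.076, so N* = 9.74.
Substitute into dN/dt = 0: 0.43(1 - 9.74/37) = 0.038P*.
The bracket is 0.737, giving P* = 0.317/0.038 = 8.34.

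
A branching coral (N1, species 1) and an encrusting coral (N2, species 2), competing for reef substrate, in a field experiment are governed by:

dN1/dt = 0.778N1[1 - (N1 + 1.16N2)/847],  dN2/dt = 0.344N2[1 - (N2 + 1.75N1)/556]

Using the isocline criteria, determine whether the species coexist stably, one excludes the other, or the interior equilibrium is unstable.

Compare the nullcline intercepts: K1/α12 = 847/1.16 = 730 > K2 = 556; K2/α21 = 556/1.75 = 318 < K1 = 847.
Since the inequalities point opposite ways, species 1 can invade but species 2 cannot.

species 1 excludes species 2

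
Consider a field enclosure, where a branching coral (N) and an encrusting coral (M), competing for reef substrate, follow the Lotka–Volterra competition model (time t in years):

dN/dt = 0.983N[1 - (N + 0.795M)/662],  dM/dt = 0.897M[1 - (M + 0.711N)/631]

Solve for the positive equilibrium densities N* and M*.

N* ≈ 369, M* ≈ 369

Setting both brackets to zero gives the nullclines N + 0.795M = 662 and 0.711N + M = 631.
Substituting M = 631 - 0.711N into the first: N(1 - 0.795·0.711) = 662 - 0.795·631.
So N* = 160/0.435 = 369, and then M* = 631 - 0.711·369 = 369.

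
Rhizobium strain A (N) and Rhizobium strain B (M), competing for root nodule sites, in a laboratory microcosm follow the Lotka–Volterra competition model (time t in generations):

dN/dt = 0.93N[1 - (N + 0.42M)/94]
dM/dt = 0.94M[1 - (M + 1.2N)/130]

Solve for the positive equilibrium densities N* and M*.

N* ≈ 79.4, M* ≈ 34.7

Setting both brackets to zero gives the nullclines N + 0.42M = 94 and 1.2N + M = 130.
Substituting M = 130 - 1.2N into the first: N(1 - 0.42·1.2) = 94 - 0.42·130.
So N* = 39.4/0.496 = 79.4, and then M* = 130 - 1.2·79.4 = 34.7.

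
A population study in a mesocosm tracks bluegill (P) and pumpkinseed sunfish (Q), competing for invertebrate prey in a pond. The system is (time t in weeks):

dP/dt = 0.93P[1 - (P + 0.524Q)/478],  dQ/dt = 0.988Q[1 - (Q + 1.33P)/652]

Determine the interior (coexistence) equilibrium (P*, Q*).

Setting both brackets to zero gives the nullclines P + 0.524Q = 478 and 1.33P + Q = 652.
Substituting Q = 652 - 1.33P into the first: P(1 - 0.524·1.33) = 478 - 0.524·652.
So P* = 136/0.303 = 450, and then Q* = 652 - 1.33·450 = 53.6.

P* ≈ 450, Q* ≈ 53.6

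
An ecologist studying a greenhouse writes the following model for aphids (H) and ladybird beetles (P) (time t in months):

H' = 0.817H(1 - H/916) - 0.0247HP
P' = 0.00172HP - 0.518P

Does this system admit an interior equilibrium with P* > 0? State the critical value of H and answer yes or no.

Threshold H = 301; K > 301, so yes, the predator persists.

The predator equation gives dP/dt > 0 only when H > 0.518/0.00172 = 301.
Without the predator, H → K = 916. Since 916 > 301, the predator can invade and persist.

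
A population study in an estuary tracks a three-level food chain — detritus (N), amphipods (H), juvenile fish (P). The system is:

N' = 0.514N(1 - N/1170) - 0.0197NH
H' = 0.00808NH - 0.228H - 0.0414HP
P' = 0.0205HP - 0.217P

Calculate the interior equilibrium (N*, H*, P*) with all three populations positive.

N* ≈ 695, H* ≈ 10.6, P* ≈ 130

From dP/dt = 0: 0.0205H* = 0.217, so H* = 10.6.
From dN/dt = 0: 0.514(1 - N*/1170) = 0.0197·10.6, giving N* = 1170·(1 - 0.406) = 695.
From dH/dt = 0: 0.00808·695 - 0.228 = 0.0414P*, so P* = 5.39/0.0414 = 130.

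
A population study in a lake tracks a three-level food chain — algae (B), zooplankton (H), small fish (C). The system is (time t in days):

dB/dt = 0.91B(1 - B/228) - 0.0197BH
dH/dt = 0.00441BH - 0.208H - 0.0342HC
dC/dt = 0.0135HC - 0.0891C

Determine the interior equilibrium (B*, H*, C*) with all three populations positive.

From dC/dt = 0: 0.0135H* = 0.0891, so H* = 6.6.
From dB/dt = 0: 0.91(1 - B*/228) = 0.0197·6.6, giving B* = 228·(1 - 0.143) = 195.
From dH/dt = 0: 0.00441·195 - 0.208 = 0.0342C*, so C* = 0.654/0.0342 = 19.1.

B* ≈ 195, H* ≈ 6.6, C* ≈ 19.1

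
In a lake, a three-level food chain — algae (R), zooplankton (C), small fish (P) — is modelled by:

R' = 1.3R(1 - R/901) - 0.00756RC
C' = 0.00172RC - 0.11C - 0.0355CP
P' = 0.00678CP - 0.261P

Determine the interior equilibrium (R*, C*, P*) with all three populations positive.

R* ≈ 699, C* ≈ 38.5, P* ≈ 30.8

From dP/dt = 0: 0.00678C* = 0.261, so C* = 38.5.
From dR/dt = 0: 1.3(1 - R*/901) = 0.00756·38.5, giving R* = 901·(1 - 0.224) = 699.
From dC/dt = 0: 0.00172·699 - 0.11 = 0.0355P*, so P* = 1.09/0.0355 = 30.8.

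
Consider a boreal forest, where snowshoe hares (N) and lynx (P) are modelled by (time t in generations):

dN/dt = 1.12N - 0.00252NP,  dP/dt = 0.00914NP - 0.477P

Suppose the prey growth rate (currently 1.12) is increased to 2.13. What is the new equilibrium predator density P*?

P* ≈ 845

At the interior fixed point, setting dN/dt = 0 with N > 0 fixes P* = (prey growth rate)/(NP coefficient) — independent of the other coefficients.
With the change, P* = 2.13/0.00252 = 845; it rises from 444.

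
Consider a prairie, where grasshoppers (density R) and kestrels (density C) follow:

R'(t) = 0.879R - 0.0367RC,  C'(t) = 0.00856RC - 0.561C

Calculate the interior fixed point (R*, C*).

R* ≈ 65.5, C* ≈ 24

Set dC/dt = 0 with C > 0: 0.00856R - 0.561 = 0, so R* = 0.561/0.00856 = 65.5.
Set dR/dt = 0 with R > 0: 0.879 - 0.0367C = 0, so C* = 0.879/0.0367 = 24.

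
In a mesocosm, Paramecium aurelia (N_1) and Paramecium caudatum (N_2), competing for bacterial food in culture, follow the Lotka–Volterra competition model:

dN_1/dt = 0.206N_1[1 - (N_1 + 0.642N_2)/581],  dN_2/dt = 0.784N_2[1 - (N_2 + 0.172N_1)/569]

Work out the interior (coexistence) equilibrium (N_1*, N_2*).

Setting both brackets to zero gives the nullclines N_1 + 0.642N_2 = 581 and 0.172N_1 + N_2 = 569.
Substituting N_2 = 569 - 0.172N_1 into the first: N_1(1 - 0.642·0.172) = 581 - 0.642·569.
So N_1* = 216/0.89 = 242, and then N_2* = 569 - 0.172·242 = 527.

N_1* ≈ 242, N_2* ≈ 527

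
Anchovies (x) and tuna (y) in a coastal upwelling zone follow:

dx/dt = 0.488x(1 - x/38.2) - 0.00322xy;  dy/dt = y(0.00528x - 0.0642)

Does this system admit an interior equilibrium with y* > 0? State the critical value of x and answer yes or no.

Threshold x = 12.2; K > 12.2, so yes, the predator persists.

The predator equation gives dy/dt > 0 only when x > 0.0642/0.00528 = 12.2.
Without the predator, x → K = 38.2. Since 38.2 > 12.2, the predator can invade and persist.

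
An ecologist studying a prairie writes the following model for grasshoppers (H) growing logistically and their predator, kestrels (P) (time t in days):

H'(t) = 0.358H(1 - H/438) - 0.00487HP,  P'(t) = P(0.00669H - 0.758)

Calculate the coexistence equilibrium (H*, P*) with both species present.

From dP/dt = 0 with P > 0: 0.00669H* = 0.758, so H* = 113.
Substitute into dH/dt = 0: 0.358(1 - 113/438) = 0.00487P*.
The bracket is 0.741, giving P* = 0.265/0.00487 = 54.5.

H* ≈ 113, P* ≈ 54.5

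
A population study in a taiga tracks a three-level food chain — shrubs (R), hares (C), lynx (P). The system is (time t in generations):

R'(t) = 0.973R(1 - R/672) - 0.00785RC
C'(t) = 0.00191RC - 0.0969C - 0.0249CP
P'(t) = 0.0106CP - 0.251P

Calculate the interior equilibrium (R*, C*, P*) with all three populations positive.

R* ≈ 544, C* ≈ 23.7, P* ≈ 37.8

From dP/dt = 0: 0.0106C* = 0.251, so C* = 23.7.
From dR/dt = 0: 0.973(1 - R*/672) = 0.00785·23.7, giving R* = 672·(1 - 0.191) = 544.
From dC/dt = 0: 0.00191·544 - 0.0969 = 0.0249P*, so P* = 0.941/0.0249 = 37.8.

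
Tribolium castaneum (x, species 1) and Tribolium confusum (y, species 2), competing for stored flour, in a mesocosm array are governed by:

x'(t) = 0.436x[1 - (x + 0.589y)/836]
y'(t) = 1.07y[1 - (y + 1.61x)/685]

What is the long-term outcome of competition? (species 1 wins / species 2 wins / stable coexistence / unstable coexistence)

Compare the nullcline intercepts: K1/α12 = 836/0.589 = 1420 > K2 = 685; K2/α21 = 685/1.61 = 425 < K1 = 836.
Since the inequalities point opposite ways, species 1 can invade but species 2 cannot.

species 1 excludes species 2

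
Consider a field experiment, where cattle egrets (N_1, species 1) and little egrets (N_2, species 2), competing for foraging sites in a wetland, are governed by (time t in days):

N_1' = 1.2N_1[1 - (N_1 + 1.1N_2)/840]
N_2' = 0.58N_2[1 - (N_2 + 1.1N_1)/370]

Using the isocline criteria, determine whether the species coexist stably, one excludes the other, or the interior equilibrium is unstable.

species 1 excludes species 2

Compare the nullcline intercepts: K1/α12 = 840/1.1 = 764 > K2 = 370; K2/α21 = 370/1.1 = 336 < K1 = 840.
Since the inequalities point opposite ways, species 1 can invade but species 2 cannot.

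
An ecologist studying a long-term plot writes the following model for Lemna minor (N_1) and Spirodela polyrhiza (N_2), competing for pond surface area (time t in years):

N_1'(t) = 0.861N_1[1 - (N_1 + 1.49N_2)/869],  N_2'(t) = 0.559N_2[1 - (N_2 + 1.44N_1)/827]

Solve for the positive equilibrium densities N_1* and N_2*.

N_1* ≈ 317, N_2* ≈ 370

Setting both brackets to zero gives the nullclines N_1 + 1.49N_2 = 869 and 1.44N_1 + N_2 = 827.
Substituting N_2 = 827 - 1.44N_1 into the first: N_1(1 - 1.49·1.44) = 869 - 1.49·827.
So N_1* = -363/-1.15 = 317, and then N_2* = 827 - 1.44·317 = 370.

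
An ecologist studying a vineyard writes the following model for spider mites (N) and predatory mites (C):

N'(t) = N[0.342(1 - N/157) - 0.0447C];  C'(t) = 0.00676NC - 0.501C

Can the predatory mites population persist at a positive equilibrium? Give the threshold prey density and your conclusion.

Threshold N = 74.1; K > 74.1, so yes, the predator persists.

The predator equation gives dC/dt > 0 only when N > 0.501/0.00676 = 74.1.
Without the predator, N → K = 157. Since 157 > 74.1, the predator can invade and persist.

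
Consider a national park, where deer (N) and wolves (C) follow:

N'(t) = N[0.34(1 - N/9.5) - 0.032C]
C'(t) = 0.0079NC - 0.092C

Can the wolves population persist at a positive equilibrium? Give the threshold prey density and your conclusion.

The predator equation gives dC/dt > 0 only when N > 0.092/0.0079 = 11.6.
Without the predator, N → K = 9.5. Since 9.5 < 11.6, the predator cannot invade.

Threshold N = 11.6; K < 11.6, so no, the predator goes extinct.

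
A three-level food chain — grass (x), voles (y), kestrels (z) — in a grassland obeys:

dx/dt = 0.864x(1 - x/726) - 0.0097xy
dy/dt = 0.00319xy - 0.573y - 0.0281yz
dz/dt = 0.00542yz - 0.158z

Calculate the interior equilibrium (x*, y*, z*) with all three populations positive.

From dz/dt = 0: 0.00542y* = 0.158, so y* = 29.2.
From dx/dt = 0: 0.864(1 - x*/726) = 0.0097·29.2, giving x* = 726·(1 - 0.327) = 488.
From dy/dt = 0: 0.00319·488 - 0.573 = 0.0281z*, so z* = 0.985/0.0281 = 35.1.

x* ≈ 488, y* ≈ 29.2, z* ≈ 35.1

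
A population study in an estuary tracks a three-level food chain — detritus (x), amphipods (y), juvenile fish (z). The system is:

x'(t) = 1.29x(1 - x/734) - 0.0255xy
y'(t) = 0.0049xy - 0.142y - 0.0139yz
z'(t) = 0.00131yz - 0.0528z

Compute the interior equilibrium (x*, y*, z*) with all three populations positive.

x* ≈ 149, y* ≈ 40.3, z* ≈ 42.4

From dz/dt = 0: 0.00131y* = 0.0528, so y* = 40.3.
From dx/dt = 0: 1.29(1 - x*/734) = 0.0255·40.3, giving x* = 734·(1 - 0.797) = 149.
From dy/dt = 0: 0.0049·149 - 0.142 = 0.0139z*, so z* = 0.589/0.0139 = 42.4.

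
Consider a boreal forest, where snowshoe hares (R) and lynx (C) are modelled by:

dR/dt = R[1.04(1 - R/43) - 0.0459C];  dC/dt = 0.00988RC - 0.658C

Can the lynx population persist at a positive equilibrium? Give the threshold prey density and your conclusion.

Threshold R = 66.6; K < 66.6, so no, the predator goes extinct.

The predator equation gives dC/dt > 0 only when R > 0.658/0.00988 = 66.6.
Without the predator, R → K = 43. Since 43 < 66.6, the predator cannot invade.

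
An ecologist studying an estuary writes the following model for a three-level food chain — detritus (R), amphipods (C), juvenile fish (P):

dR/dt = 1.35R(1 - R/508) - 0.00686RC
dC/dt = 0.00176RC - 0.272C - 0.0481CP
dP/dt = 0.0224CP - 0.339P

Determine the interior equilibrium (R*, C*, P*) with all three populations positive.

From dP/dt = 0: 0.0224C* = 0.339, so C* = 15.1.
From dR/dt = 0: 1.35(1 - R*/508) = 0.00686·15.1, giving R* = 508·(1 - 0.0769) = 469.
From dC/dt = 0: 0.00176·469 - 0.272 = 0.0481P*, so P* = 0.553/0.0481 = 11.5.

R* ≈ 469, C* ≈ 15.1, P* ≈ 11.5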